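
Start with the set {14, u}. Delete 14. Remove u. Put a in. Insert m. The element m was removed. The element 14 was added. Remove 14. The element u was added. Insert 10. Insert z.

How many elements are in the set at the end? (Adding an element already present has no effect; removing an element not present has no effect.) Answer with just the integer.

Tracking the set through each operation:
Start: {14, u}
Event 1 (remove 14): removed. Set: {u}
Event 2 (remove u): removed. Set: {}
Event 3 (add a): added. Set: {a}
Event 4 (add m): added. Set: {a, m}
Event 5 (remove m): removed. Set: {a}
Event 6 (add 14): added. Set: {14, a}
Event 7 (remove 14): removed. Set: {a}
Event 8 (add u): added. Set: {a, u}
Event 9 (add 10): added. Set: {10, a, u}
Event 10 (add z): added. Set: {10, a, u, z}

Final set: {10, a, u, z} (size 4)

Answer: 4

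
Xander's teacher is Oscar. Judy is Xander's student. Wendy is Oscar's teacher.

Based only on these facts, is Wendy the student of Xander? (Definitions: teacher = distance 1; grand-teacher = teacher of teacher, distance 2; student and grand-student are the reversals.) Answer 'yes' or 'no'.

Reconstructing the teacher chain from the given facts:
  Wendy -> Oscar -> Xander -> Judy
(each arrow means 'teacher of the next')
Positions in the chain (0 = top):
  position of Wendy: 0
  position of Oscar: 1
  position of Xander: 2
  position of Judy: 3

Wendy is at position 0, Xander is at position 2; signed distance (j - i) = 2.
'student' requires j - i = -1. Actual distance is 2, so the relation does NOT hold.

Answer: no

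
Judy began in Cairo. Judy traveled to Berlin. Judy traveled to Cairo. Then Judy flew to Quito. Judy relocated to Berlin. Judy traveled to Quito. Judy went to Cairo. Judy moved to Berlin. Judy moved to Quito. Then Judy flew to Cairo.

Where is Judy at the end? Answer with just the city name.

Tracking Judy's location:
Start: Judy is in Cairo.
After move 1: Cairo -> Berlin. Judy is in Berlin.
After move 2: Berlin -> Cairo. Judy is in Cairo.
After move 3: Cairo -> Quito. Judy is in Quito.
After move 4: Quito -> Berlin. Judy is in Berlin.
After move 5: Berlin -> Quito. Judy is in Quito.
After move 6: Quito -> Cairo. Judy is in Cairo.
After move 7: Cairo -> Berlin. Judy is in Berlin.
After move 8: Berlin -> Quito. Judy is in Quito.
After move 9: Quito -> Cairo. Judy is in Cairo.

Answer: Cairo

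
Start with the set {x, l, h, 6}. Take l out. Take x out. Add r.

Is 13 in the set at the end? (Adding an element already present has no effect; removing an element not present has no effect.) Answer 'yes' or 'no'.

Tracking the set through each operation:
Start: {6, h, l, x}
Event 1 (remove l): removed. Set: {6, h, x}
Event 2 (remove x): removed. Set: {6, h}
Event 3 (add r): added. Set: {6, h, r}

Final set: {6, h, r} (size 3)
13 is NOT in the final set.

Answer: no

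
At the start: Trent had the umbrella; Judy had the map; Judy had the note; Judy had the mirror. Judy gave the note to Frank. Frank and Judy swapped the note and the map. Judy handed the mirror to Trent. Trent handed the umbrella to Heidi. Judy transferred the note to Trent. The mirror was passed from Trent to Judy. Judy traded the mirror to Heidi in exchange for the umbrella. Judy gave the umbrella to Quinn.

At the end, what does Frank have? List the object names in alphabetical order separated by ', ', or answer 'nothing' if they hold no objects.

Tracking all object holders:
Start: umbrella:Trent, map:Judy, note:Judy, mirror:Judy
Event 1 (give note: Judy -> Frank). State: umbrella:Trent, map:Judy, note:Frank, mirror:Judy
Event 2 (swap note<->map: now note:Judy, map:Frank). State: umbrella:Trent, map:Frank, note:Judy, mirror:Judy
Event 3 (give mirror: Judy -> Trent). State: umbrella:Trent, map:Frank, note:Judy, mirror:Trent
Event 4 (give umbrella: Trent -> Heidi). State: umbrella:Heidi, map:Frank, note:Judy, mirror:Trent
Event 5 (give note: Judy -> Trent). State: umbrella:Heidi, map:Frank, note:Trent, mirror:Trent
Event 6 (give mirror: Trent -> Judy). State: umbrella:Heidi, map:Frank, note:Trent, mirror:Judy
Event 7 (swap mirror<->umbrella: now mirror:Heidi, umbrella:Judy). State: umbrella:Judy, map:Frank, note:Trent, mirror:Heidi
Event 8 (give umbrella: Judy -> Quinn). State: umbrella:Quinn, map:Frank, note:Trent, mirror:Heidi

Final state: umbrella:Quinn, map:Frank, note:Trent, mirror:Heidi
Frank holds: map.

Answer: map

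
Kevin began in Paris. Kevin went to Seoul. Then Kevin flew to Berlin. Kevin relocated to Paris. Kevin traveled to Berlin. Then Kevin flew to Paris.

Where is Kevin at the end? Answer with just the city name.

Answer: Paris

Derivation:
Tracking Kevin's location:
Start: Kevin is in Paris.
After move 1: Paris -> Seoul. Kevin is in Seoul.
After move 2: Seoul -> Berlin. Kevin is in Berlin.
After move 3: Berlin -> Paris. Kevin is in Paris.
After move 4: Paris -> Berlin. Kevin is in Berlin.
After move 5: Berlin -> Paris. Kevin is in Paris.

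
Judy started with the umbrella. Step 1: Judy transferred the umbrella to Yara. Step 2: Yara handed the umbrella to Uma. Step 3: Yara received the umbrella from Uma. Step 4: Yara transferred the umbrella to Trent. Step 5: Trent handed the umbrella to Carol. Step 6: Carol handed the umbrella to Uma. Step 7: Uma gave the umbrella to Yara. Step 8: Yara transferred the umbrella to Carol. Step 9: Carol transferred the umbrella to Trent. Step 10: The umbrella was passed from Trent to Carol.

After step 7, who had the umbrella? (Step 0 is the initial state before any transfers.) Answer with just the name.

Answer: Yara

Derivation:
Tracking the umbrella holder through step 7:
After step 0 (start): Judy
After step 1: Yara
After step 2: Uma
After step 3: Yara
After step 4: Trent
After step 5: Carol
After step 6: Uma
After step 7: Yara

At step 7, the holder is Yara.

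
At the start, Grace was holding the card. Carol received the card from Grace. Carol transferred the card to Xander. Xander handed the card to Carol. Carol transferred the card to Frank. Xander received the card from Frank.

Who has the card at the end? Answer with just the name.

Tracking the card through each event:
Start: Grace has the card.
After event 1: Carol has the card.
After event 2: Xander has the card.
After event 3: Carol has the card.
After event 4: Frank has the card.
After event 5: Xander has the card.

Answer: Xander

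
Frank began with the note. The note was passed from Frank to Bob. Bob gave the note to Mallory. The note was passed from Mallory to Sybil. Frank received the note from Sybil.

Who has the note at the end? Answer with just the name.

Answer: Frank

Derivation:
Tracking the note through each event:
Start: Frank has the note.
After event 1: Bob has the note.
After event 2: Mallory has the note.
After event 3: Sybil has the note.
After event 4: Frank has the note.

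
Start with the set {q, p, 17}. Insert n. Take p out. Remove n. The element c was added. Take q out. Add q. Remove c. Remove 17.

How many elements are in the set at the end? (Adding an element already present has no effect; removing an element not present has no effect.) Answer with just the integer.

Tracking the set through each operation:
Start: {17, p, q}
Event 1 (add n): added. Set: {17, n, p, q}
Event 2 (remove p): removed. Set: {17, n, q}
Event 3 (remove n): removed. Set: {17, q}
Event 4 (add c): added. Set: {17, c, q}
Event 5 (remove q): removed. Set: {17, c}
Event 6 (add q): added. Set: {17, c, q}
Event 7 (remove c): removed. Set: {17, q}
Event 8 (remove 17): removed. Set: {q}

Final set: {q} (size 1)

Answer: 1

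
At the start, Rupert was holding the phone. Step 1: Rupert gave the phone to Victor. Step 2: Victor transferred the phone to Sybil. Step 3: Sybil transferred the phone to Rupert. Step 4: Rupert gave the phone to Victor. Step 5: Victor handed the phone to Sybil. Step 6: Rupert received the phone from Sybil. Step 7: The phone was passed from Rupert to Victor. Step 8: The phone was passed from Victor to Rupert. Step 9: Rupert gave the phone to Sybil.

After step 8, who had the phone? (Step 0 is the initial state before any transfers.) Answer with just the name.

Answer: Rupert

Derivation:
Tracking the phone holder through step 8:
After step 0 (start): Rupert
After step 1: Victor
After step 2: Sybil
After step 3: Rupert
After step 4: Victor
After step 5: Sybil
After step 6: Rupert
After step 7: Victor
After step 8: Rupert

At step 8, the holder is Rupert.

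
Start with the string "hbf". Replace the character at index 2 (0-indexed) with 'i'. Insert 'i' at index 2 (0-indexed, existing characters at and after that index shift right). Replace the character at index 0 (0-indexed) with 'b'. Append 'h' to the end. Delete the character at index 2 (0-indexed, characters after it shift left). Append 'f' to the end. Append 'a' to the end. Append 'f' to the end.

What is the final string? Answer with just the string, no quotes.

Applying each edit step by step:
Start: "hbf"
Op 1 (replace idx 2: 'f' -> 'i'): "hbf" -> "hbi"
Op 2 (insert 'i' at idx 2): "hbi" -> "hbii"
Op 3 (replace idx 0: 'h' -> 'b'): "hbii" -> "bbii"
Op 4 (append 'h'): "bbii" -> "bbiih"
Op 5 (delete idx 2 = 'i'): "bbiih" -> "bbih"
Op 6 (append 'f'): "bbih" -> "bbihf"
Op 7 (append 'a'): "bbihf" -> "bbihfa"
Op 8 (append 'f'): "bbihfa" -> "bbihfaf"

Answer: bbihfaf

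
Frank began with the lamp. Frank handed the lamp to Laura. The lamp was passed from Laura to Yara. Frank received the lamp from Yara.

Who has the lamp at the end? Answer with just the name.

Answer: Frank

Derivation:
Tracking the lamp through each event:
Start: Frank has the lamp.
After event 1: Laura has the lamp.
After event 2: Yara has the lamp.
After event 3: Frank has the lamp.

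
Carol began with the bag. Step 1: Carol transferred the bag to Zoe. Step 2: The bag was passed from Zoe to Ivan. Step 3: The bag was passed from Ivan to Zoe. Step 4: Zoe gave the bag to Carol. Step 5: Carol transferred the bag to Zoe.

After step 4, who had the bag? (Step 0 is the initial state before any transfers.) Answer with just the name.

Tracking the bag holder through step 4:
After step 0 (start): Carol
After step 1: Zoe
After step 2: Ivan
After step 3: Zoe
After step 4: Carol

At step 4, the holder is Carol.

Answer: Carol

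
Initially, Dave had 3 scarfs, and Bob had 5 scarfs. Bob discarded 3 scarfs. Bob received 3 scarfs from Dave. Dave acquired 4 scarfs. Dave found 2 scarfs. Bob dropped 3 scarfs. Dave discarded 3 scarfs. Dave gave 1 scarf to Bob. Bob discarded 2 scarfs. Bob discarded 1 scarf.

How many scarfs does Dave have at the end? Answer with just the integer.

Answer: 2

Derivation:
Tracking counts step by step:
Start: Dave=3, Bob=5
Event 1 (Bob -3): Bob: 5 -> 2. State: Dave=3, Bob=2
Event 2 (Dave -> Bob, 3): Dave: 3 -> 0, Bob: 2 -> 5. State: Dave=0, Bob=5
Event 3 (Dave +4): Dave: 0 -> 4. State: Dave=4, Bob=5
Event 4 (Dave +2): Dave: 4 -> 6. State: Dave=6, Bob=5
Event 5 (Bob -3): Bob: 5 -> 2. State: Dave=6, Bob=2
Event 6 (Dave -3): Dave: 6 -> 3. State: Dave=3, Bob=2
Event 7 (Dave -> Bob, 1): Dave: 3 -> 2, Bob: 2 -> 3. State: Dave=2, Bob=3
Event 8 (Bob -2): Bob: 3 -> 1. State: Dave=2, Bob=1
Event 9 (Bob -1): Bob: 1 -> 0. State: Dave=2, Bob=0

Dave's final count: 2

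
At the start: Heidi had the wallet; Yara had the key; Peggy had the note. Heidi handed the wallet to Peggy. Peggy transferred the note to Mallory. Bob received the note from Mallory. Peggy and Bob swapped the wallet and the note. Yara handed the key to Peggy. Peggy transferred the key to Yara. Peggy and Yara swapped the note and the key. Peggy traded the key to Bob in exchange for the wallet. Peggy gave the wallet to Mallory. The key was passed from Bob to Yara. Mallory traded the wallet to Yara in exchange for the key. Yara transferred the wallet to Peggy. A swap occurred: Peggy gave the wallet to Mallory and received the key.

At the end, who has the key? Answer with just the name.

Answer: Peggy

Derivation:
Tracking all object holders:
Start: wallet:Heidi, key:Yara, note:Peggy
Event 1 (give wallet: Heidi -> Peggy). State: wallet:Peggy, key:Yara, note:Peggy
Event 2 (give note: Peggy -> Mallory). State: wallet:Peggy, key:Yara, note:Mallory
Event 3 (give note: Mallory -> Bob). State: wallet:Peggy, key:Yara, note:Bob
Event 4 (swap wallet<->note: now wallet:Bob, note:Peggy). State: wallet:Bob, key:Yara, note:Peggy
Event 5 (give key: Yara -> Peggy). State: wallet:Bob, key:Peggy, note:Peggy
Event 6 (give key: Peggy -> Yara). State: wallet:Bob, key:Yara, note:Peggy
Event 7 (swap note<->key: now note:Yara, key:Peggy). State: wallet:Bob, key:Peggy, note:Yara
Event 8 (swap key<->wallet: now key:Bob, wallet:Peggy). State: wallet:Peggy, key:Bob, note:Yara
Event 9 (give wallet: Peggy -> Mallory). State: wallet:Mallory, key:Bob, note:Yara
Event 10 (give key: Bob -> Yara). State: wallet:Mallory, key:Yara, note:Yara
Event 11 (swap wallet<->key: now wallet:Yara, key:Mallory). State: wallet:Yara, key:Mallory, note:Yara
Event 12 (give wallet: Yara -> Peggy). State: wallet:Peggy, key:Mallory, note:Yara
Event 13 (swap wallet<->key: now wallet:Mallory, key:Peggy). State: wallet:Mallory, key:Peggy, note:Yara

Final state: wallet:Mallory, key:Peggy, note:Yara
The key is held by Peggy.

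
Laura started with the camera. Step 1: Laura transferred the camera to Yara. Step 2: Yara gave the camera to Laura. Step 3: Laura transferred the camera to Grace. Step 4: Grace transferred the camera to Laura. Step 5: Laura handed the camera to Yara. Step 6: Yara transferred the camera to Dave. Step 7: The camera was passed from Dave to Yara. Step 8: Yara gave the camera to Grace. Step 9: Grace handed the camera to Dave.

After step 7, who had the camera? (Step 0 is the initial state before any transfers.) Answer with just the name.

Answer: Yara

Derivation:
Tracking the camera holder through step 7:
After step 0 (start): Laura
After step 1: Yara
After step 2: Laura
After step 3: Grace
After step 4: Laura
After step 5: Yara
After step 6: Dave
After step 7: Yara

At step 7, the holder is Yara.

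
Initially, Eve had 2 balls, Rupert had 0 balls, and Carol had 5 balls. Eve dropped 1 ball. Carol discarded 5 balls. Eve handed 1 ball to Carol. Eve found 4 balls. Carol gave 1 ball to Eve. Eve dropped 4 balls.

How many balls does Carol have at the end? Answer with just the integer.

Answer: 0

Derivation:
Tracking counts step by step:
Start: Eve=2, Rupert=0, Carol=5
Event 1 (Eve -1): Eve: 2 -> 1. State: Eve=1, Rupert=0, Carol=5
Event 2 (Carol -5): Carol: 5 -> 0. State: Eve=1, Rupert=0, Carol=0
Event 3 (Eve -> Carol, 1): Eve: 1 -> 0, Carol: 0 -> 1. State: Eve=0, Rupert=0, Carol=1
Event 4 (Eve +4): Eve: 0 -> 4. State: Eve=4, Rupert=0, Carol=1
Event 5 (Carol -> Eve, 1): Carol: 1 -> 0, Eve: 4 -> 5. State: Eve=5, Rupert=0, Carol=0
Event 6 (Eve -4): Eve: 5 -> 1. State: Eve=1, Rupert=0, Carol=0

Carol's final count: 0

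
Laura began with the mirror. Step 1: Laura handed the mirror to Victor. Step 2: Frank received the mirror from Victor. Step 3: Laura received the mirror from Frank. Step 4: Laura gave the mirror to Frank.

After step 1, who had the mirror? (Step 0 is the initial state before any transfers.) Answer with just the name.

Tracking the mirror holder through step 1:
After step 0 (start): Laura
After step 1: Victor

At step 1, the holder is Victor.

Answer: Victor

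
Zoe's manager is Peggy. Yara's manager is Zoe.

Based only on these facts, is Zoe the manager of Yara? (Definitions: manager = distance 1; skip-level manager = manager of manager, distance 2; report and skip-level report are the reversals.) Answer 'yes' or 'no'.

Reconstructing the manager chain from the given facts:
  Peggy -> Zoe -> Yara
(each arrow means 'manager of the next')
Positions in the chain (0 = top):
  position of Peggy: 0
  position of Zoe: 1
  position of Yara: 2

Zoe is at position 1, Yara is at position 2; signed distance (j - i) = 1.
'manager' requires j - i = 1. Actual distance is 1, so the relation HOLDS.

Answer: yes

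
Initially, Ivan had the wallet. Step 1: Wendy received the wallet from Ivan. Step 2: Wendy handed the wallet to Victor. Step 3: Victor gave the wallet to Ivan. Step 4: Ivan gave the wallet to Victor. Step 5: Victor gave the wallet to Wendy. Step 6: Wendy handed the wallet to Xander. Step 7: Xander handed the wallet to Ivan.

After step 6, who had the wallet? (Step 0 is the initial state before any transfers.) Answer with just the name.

Tracking the wallet holder through step 6:
After step 0 (start): Ivan
After step 1: Wendy
After step 2: Victor
After step 3: Ivan
After step 4: Victor
After step 5: Wendy
After step 6: Xander

At step 6, the holder is Xander.

Answer: Xander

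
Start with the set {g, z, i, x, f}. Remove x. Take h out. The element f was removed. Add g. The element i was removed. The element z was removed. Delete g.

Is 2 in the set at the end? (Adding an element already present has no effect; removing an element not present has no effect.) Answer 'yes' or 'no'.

Tracking the set through each operation:
Start: {f, g, i, x, z}
Event 1 (remove x): removed. Set: {f, g, i, z}
Event 2 (remove h): not present, no change. Set: {f, g, i, z}
Event 3 (remove f): removed. Set: {g, i, z}
Event 4 (add g): already present, no change. Set: {g, i, z}
Event 5 (remove i): removed. Set: {g, z}
Event 6 (remove z): removed. Set: {g}
Event 7 (remove g): removed. Set: {}

Final set: {} (size 0)
2 is NOT in the final set.

Answer: no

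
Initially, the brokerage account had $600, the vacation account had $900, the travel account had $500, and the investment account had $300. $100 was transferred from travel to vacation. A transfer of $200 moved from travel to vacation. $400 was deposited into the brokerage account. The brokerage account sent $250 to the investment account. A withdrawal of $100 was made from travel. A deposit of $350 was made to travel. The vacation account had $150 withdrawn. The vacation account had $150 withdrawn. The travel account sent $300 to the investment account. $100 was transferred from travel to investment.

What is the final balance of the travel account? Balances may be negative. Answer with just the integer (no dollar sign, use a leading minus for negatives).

Tracking account balances step by step:
Start: brokerage=600, vacation=900, travel=500, investment=300
Event 1 (transfer 100 travel -> vacation): travel: 500 - 100 = 400, vacation: 900 + 100 = 1000. Balances: brokerage=600, vacation=1000, travel=400, investment=300
Event 2 (transfer 200 travel -> vacation): travel: 400 - 200 = 200, vacation: 1000 + 200 = 1200. Balances: brokerage=600, vacation=1200, travel=200, investment=300
Event 3 (deposit 400 to brokerage): brokerage: 600 + 400 = 1000. Balances: brokerage=1000, vacation=1200, travel=200, investment=300
Event 4 (transfer 250 brokerage -> investment): brokerage: 1000 - 250 = 750, investment: 300 + 250 = 550. Balances: brokerage=750, vacation=1200, travel=200, investment=550
Event 5 (withdraw 100 from travel): travel: 200 - 100 = 100. Balances: brokerage=750, vacation=1200, travel=100, investment=550
Event 6 (deposit 350 to travel): travel: 100 + 350 = 450. Balances: brokerage=750, vacation=1200, travel=450, investment=550
Event 7 (withdraw 150 from vacation): vacation: 1200 - 150 = 1050. Balances: brokerage=750, vacation=1050, travel=450, investment=550
Event 8 (withdraw 150 from vacation): vacation: 1050 - 150 = 900. Balances: brokerage=750, vacation=900, travel=450, investment=550
Event 9 (transfer 300 travel -> investment): travel: 450 - 300 = 150, investment: 550 + 300 = 850. Balances: brokerage=750, vacation=900, travel=150, investment=850
Event 10 (transfer 100 travel -> investment): travel: 150 - 100 = 50, investment: 850 + 100 = 950. Balances: brokerage=750, vacation=900, travel=50, investment=950

Final balance of travel: 50

Answer: 50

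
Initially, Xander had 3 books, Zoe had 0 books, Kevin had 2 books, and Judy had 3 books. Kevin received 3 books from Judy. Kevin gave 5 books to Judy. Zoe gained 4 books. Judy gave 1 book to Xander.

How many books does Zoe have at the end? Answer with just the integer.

Answer: 4

Derivation:
Tracking counts step by step:
Start: Xander=3, Zoe=0, Kevin=2, Judy=3
Event 1 (Judy -> Kevin, 3): Judy: 3 -> 0, Kevin: 2 -> 5. State: Xander=3, Zoe=0, Kevin=5, Judy=0
Event 2 (Kevin -> Judy, 5): Kevin: 5 -> 0, Judy: 0 -> 5. State: Xander=3, Zoe=0, Kevin=0, Judy=5
Event 3 (Zoe +4): Zoe: 0 -> 4. State: Xander=3, Zoe=4, Kevin=0, Judy=5
Event 4 (Judy -> Xander, 1): Judy: 5 -> 4, Xander: 3 -> 4. State: Xander=4, Zoe=4, Kevin=0, Judy=4

Zoe's final count: 4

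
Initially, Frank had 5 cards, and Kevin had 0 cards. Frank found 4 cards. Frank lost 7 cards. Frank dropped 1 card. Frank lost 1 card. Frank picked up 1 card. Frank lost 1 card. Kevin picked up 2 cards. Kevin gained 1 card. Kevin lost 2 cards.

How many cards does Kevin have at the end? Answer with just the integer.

Tracking counts step by step:
Start: Frank=5, Kevin=0
Event 1 (Frank +4): Frank: 5 -> 9. State: Frank=9, Kevin=0
Event 2 (Frank -7): Frank: 9 -> 2. State: Frank=2, Kevin=0
Event 3 (Frank -1): Frank: 2 -> 1. State: Frank=1, Kevin=0
Event 4 (Frank -1): Frank: 1 -> 0. State: Frank=0, Kevin=0
Event 5 (Frank +1): Frank: 0 -> 1. State: Frank=1, Kevin=0
Event 6 (Frank -1): Frank: 1 -> 0. State: Frank=0, Kevin=0
Event 7 (Kevin +2): Kevin: 0 -> 2. State: Frank=0, Kevin=2
Event 8 (Kevin +1): Kevin: 2 -> 3. State: Frank=0, Kevin=3
Event 9 (Kevin -2): Kevin: 3 -> 1. State: Frank=0, Kevin=1

Kevin's final count: 1

Answer: 1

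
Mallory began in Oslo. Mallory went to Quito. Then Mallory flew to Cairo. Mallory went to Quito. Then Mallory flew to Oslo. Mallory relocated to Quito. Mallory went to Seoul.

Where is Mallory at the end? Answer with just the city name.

Answer: Seoul

Derivation:
Tracking Mallory's location:
Start: Mallory is in Oslo.
After move 1: Oslo -> Quito. Mallory is in Quito.
After move 2: Quito -> Cairo. Mallory is in Cairo.
After move 3: Cairo -> Quito. Mallory is in Quito.
After move 4: Quito -> Oslo. Mallory is in Oslo.
After move 5: Oslo -> Quito. Mallory is in Quito.
After move 6: Quito -> Seoul. Mallory is in Seoul.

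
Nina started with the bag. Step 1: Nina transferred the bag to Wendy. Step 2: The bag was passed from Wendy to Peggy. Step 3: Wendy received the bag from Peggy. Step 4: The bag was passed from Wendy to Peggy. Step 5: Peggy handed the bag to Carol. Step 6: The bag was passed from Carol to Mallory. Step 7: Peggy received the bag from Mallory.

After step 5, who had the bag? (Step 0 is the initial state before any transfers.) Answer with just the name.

Tracking the bag holder through step 5:
After step 0 (start): Nina
After step 1: Wendy
After step 2: Peggy
After step 3: Wendy
After step 4: Peggy
After step 5: Carol

At step 5, the holder is Carol.

Answer: Carol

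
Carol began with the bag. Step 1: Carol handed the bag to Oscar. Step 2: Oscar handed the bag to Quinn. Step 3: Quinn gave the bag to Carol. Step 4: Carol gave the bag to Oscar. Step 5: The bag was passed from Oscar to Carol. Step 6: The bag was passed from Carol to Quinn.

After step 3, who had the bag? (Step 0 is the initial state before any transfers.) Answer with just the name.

Tracking the bag holder through step 3:
After step 0 (start): Carol
After step 1: Oscar
After step 2: Quinn
After step 3: Carol

At step 3, the holder is Carol.

Answer: Carol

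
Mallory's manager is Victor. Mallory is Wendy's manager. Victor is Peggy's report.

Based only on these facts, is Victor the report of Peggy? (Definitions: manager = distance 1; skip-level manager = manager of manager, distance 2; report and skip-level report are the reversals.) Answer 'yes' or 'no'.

Reconstructing the manager chain from the given facts:
  Peggy -> Victor -> Mallory -> Wendy
(each arrow means 'manager of the next')
Positions in the chain (0 = top):
  position of Peggy: 0
  position of Victor: 1
  position of Mallory: 2
  position of Wendy: 3

Victor is at position 1, Peggy is at position 0; signed distance (j - i) = -1.
'report' requires j - i = -1. Actual distance is -1, so the relation HOLDS.

Answer: yes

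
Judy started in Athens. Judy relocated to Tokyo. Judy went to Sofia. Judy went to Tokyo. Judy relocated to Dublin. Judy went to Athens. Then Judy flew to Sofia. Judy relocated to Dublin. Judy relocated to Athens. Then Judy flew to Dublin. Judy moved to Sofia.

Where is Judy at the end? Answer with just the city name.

Tracking Judy's location:
Start: Judy is in Athens.
After move 1: Athens -> Tokyo. Judy is in Tokyo.
After move 2: Tokyo -> Sofia. Judy is in Sofia.
After move 3: Sofia -> Tokyo. Judy is in Tokyo.
After move 4: Tokyo -> Dublin. Judy is in Dublin.
After move 5: Dublin -> Athens. Judy is in Athens.
After move 6: Athens -> Sofia. Judy is in Sofia.
After move 7: Sofia -> Dublin. Judy is in Dublin.
After move 8: Dublin -> Athens. Judy is in Athens.
After move 9: Athens -> Dublin. Judy is in Dublin.
After move 10: Dublin -> Sofia. Judy is in Sofia.

Answer: Sofia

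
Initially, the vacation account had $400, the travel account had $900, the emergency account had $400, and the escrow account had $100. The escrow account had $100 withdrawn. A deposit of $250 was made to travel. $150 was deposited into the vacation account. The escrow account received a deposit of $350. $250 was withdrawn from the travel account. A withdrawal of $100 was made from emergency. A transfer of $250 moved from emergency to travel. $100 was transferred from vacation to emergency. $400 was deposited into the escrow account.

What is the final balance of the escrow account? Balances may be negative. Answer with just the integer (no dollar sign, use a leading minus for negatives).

Tracking account balances step by step:
Start: vacation=400, travel=900, emergency=400, escrow=100
Event 1 (withdraw 100 from escrow): escrow: 100 - 100 = 0. Balances: vacation=400, travel=900, emergency=400, escrow=0
Event 2 (deposit 250 to travel): travel: 900 + 250 = 1150. Balances: vacation=400, travel=1150, emergency=400, escrow=0
Event 3 (deposit 150 to vacation): vacation: 400 + 150 = 550. Balances: vacation=550, travel=1150, emergency=400, escrow=0
Event 4 (deposit 350 to escrow): escrow: 0 + 350 = 350. Balances: vacation=550, travel=1150, emergency=400, escrow=350
Event 5 (withdraw 250 from travel): travel: 1150 - 250 = 900. Balances: vacation=550, travel=900, emergency=400, escrow=350
Event 6 (withdraw 100 from emergency): emergency: 400 - 100 = 300. Balances: vacation=550, travel=900, emergency=300, escrow=350
Event 7 (transfer 250 emergency -> travel): emergency: 300 - 250 = 50, travel: 900 + 250 = 1150. Balances: vacation=550, travel=1150, emergency=50, escrow=350
Event 8 (transfer 100 vacation -> emergency): vacation: 550 - 100 = 450, emergency: 50 + 100 = 150. Balances: vacation=450, travel=1150, emergency=150, escrow=350
Event 9 (deposit 400 to escrow): escrow: 350 + 400 = 750. Balances: vacation=450, travel=1150, emergency=150, escrow=750

Final balance of escrow: 750

Answer: 750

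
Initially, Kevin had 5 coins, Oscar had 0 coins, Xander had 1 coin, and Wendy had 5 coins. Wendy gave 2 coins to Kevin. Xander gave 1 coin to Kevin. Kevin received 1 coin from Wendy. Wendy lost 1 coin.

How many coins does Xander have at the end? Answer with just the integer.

Tracking counts step by step:
Start: Kevin=5, Oscar=0, Xander=1, Wendy=5
Event 1 (Wendy -> Kevin, 2): Wendy: 5 -> 3, Kevin: 5 -> 7. State: Kevin=7, Oscar=0, Xander=1, Wendy=3
Event 2 (Xander -> Kevin, 1): Xander: 1 -> 0, Kevin: 7 -> 8. State: Kevin=8, Oscar=0, Xander=0, Wendy=3
Event 3 (Wendy -> Kevin, 1): Wendy: 3 -> 2, Kevin: 8 -> 9. State: Kevin=9, Oscar=0, Xander=0, Wendy=2
Event 4 (Wendy -1): Wendy: 2 -> 1. State: Kevin=9, Oscar=0, Xander=0, Wendy=1

Xander's final count: 0

Answer: 0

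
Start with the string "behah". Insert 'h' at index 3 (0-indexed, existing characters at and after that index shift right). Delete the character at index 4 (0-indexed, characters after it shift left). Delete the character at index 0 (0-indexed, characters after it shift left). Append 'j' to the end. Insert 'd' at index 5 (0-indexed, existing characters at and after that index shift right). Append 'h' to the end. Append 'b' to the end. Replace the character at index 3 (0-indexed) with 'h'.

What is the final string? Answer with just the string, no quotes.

Applying each edit step by step:
Start: "behah"
Op 1 (insert 'h' at idx 3): "behah" -> "behhah"
Op 2 (delete idx 4 = 'a'): "behhah" -> "behhh"
Op 3 (delete idx 0 = 'b'): "behhh" -> "ehhh"
Op 4 (append 'j'): "ehhh" -> "ehhhj"
Op 5 (insert 'd' at idx 5): "ehhhj" -> "ehhhjd"
Op 6 (append 'h'): "ehhhjd" -> "ehhhjdh"
Op 7 (append 'b'): "ehhhjdh" -> "ehhhjdhb"
Op 8 (replace idx 3: 'h' -> 'h'): "ehhhjdhb" -> "ehhhjdhb"

Answer: ehhhjdhb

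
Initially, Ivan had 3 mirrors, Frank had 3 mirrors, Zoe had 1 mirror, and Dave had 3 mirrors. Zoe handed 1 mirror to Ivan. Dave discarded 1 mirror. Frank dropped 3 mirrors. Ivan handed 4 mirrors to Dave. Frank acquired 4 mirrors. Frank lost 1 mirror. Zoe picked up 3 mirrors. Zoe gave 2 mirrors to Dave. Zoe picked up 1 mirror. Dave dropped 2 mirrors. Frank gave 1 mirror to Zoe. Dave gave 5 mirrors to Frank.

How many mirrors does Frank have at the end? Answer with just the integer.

Answer: 7

Derivation:
Tracking counts step by step:
Start: Ivan=3, Frank=3, Zoe=1, Dave=3
Event 1 (Zoe -> Ivan, 1): Zoe: 1 -> 0, Ivan: 3 -> 4. State: Ivan=4, Frank=3, Zoe=0, Dave=3
Event 2 (Dave -1): Dave: 3 -> 2. State: Ivan=4, Frank=3, Zoe=0, Dave=2
Event 3 (Frank -3): Frank: 3 -> 0. State: Ivan=4, Frank=0, Zoe=0, Dave=2
Event 4 (Ivan -> Dave, 4): Ivan: 4 -> 0, Dave: 2 -> 6. State: Ivan=0, Frank=0, Zoe=0, Dave=6
Event 5 (Frank +4): Frank: 0 -> 4. State: Ivan=0, Frank=4, Zoe=0, Dave=6
Event 6 (Frank -1): Frank: 4 -> 3. State: Ivan=0, Frank=3, Zoe=0, Dave=6
Event 7 (Zoe +3): Zoe: 0 -> 3. State: Ivan=0, Frank=3, Zoe=3, Dave=6
Event 8 (Zoe -> Dave, 2): Zoe: 3 -> 1, Dave: 6 -> 8. State: Ivan=0, Frank=3, Zoe=1, Dave=8
Event 9 (Zoe +1): Zoe: 1 -> 2. State: Ivan=0, Frank=3, Zoe=2, Dave=8
Event 10 (Dave -2): Dave: 8 -> 6. State: Ivan=0, Frank=3, Zoe=2, Dave=6
Event 11 (Frank -> Zoe, 1): Frank: 3 -> 2, Zoe: 2 -> 3. State: Ivan=0, Frank=2, Zoe=3, Dave=6
Event 12 (Dave -> Frank, 5): Dave: 6 -> 1, Frank: 2 -> 7. State: Ivan=0, Frank=7, Zoe=3, Dave=1

Frank's final count: 7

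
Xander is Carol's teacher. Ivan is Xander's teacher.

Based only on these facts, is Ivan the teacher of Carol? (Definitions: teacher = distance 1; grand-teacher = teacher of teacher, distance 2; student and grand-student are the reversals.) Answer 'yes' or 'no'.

Answer: no

Derivation:
Reconstructing the teacher chain from the given facts:
  Ivan -> Xander -> Carol
(each arrow means 'teacher of the next')
Positions in the chain (0 = top):
  position of Ivan: 0
  position of Xander: 1
  position of Carol: 2

Ivan is at position 0, Carol is at position 2; signed distance (j - i) = 2.
'teacher' requires j - i = 1. Actual distance is 2, so the relation does NOT hold.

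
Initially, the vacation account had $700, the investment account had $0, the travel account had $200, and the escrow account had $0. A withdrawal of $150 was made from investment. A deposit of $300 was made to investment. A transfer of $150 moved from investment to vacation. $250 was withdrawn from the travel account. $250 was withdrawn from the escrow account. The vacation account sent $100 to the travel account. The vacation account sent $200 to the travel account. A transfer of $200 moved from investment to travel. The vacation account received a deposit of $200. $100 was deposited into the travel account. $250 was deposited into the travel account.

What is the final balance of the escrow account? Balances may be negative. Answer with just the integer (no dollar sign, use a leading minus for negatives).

Tracking account balances step by step:
Start: vacation=700, investment=0, travel=200, escrow=0
Event 1 (withdraw 150 from investment): investment: 0 - 150 = -150. Balances: vacation=700, investment=-150, travel=200, escrow=0
Event 2 (deposit 300 to investment): investment: -150 + 300 = 150. Balances: vacation=700, investment=150, travel=200, escrow=0
Event 3 (transfer 150 investment -> vacation): investment: 150 - 150 = 0, vacation: 700 + 150 = 850. Balances: vacation=850, investment=0, travel=200, escrow=0
Event 4 (withdraw 250 from travel): travel: 200 - 250 = -50. Balances: vacation=850, investment=0, travel=-50, escrow=0
Event 5 (withdraw 250 from escrow): escrow: 0 - 250 = -250. Balances: vacation=850, investment=0, travel=-50, escrow=-250
Event 6 (transfer 100 vacation -> travel): vacation: 850 - 100 = 750, travel: -50 + 100 = 50. Balances: vacation=750, investment=0, travel=50, escrow=-250
Event 7 (transfer 200 vacation -> travel): vacation: 750 - 200 = 550, travel: 50 + 200 = 250. Balances: vacation=550, investment=0, travel=250, escrow=-250
Event 8 (transfer 200 investment -> travel): investment: 0 - 200 = -200, travel: 250 + 200 = 450. Balances: vacation=550, investment=-200, travel=450, escrow=-250
Event 9 (deposit 200 to vacation): vacation: 550 + 200 = 750. Balances: vacation=750, investment=-200, travel=450, escrow=-250
Event 10 (deposit 100 to travel): travel: 450 + 100 = 550. Balances: vacation=750, investment=-200, travel=550, escrow=-250
Event 11 (deposit 250 to travel): travel: 550 + 250 = 800. Balances: vacation=750, investment=-200, travel=800, escrow=-250

Final balance of escrow: -250

Answer: -250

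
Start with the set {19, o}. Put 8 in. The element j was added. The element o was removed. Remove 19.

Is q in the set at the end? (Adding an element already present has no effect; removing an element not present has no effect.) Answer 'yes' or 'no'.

Answer: no

Derivation:
Tracking the set through each operation:
Start: {19, o}
Event 1 (add 8): added. Set: {19, 8, o}
Event 2 (add j): added. Set: {19, 8, j, o}
Event 3 (remove o): removed. Set: {19, 8, j}
Event 4 (remove 19): removed. Set: {8, j}

Final set: {8, j} (size 2)
q is NOT in the final set.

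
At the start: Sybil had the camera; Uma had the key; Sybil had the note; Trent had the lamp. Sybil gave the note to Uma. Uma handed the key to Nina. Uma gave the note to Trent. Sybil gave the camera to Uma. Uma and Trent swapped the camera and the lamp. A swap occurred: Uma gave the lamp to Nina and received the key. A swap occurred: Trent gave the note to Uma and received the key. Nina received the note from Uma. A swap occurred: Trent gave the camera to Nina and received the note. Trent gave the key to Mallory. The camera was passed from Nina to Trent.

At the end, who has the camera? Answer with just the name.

Tracking all object holders:
Start: camera:Sybil, key:Uma, note:Sybil, lamp:Trent
Event 1 (give note: Sybil -> Uma). State: camera:Sybil, key:Uma, note:Uma, lamp:Trent
Event 2 (give key: Uma -> Nina). State: camera:Sybil, key:Nina, note:Uma, lamp:Trent
Event 3 (give note: Uma -> Trent). State: camera:Sybil, key:Nina, note:Trent, lamp:Trent
Event 4 (give camera: Sybil -> Uma). State: camera:Uma, key:Nina, note:Trent, lamp:Trent
Event 5 (swap camera<->lamp: now camera:Trent, lamp:Uma). State: camera:Trent, key:Nina, note:Trent, lamp:Uma
Event 6 (swap lamp<->key: now lamp:Nina, key:Uma). State: camera:Trent, key:Uma, note:Trent, lamp:Nina
Event 7 (swap note<->key: now note:Uma, key:Trent). State: camera:Trent, key:Trent, note:Uma, lamp:Nina
Event 8 (give note: Uma -> Nina). State: camera:Trent, key:Trent, note:Nina, lamp:Nina
Event 9 (swap camera<->note: now camera:Nina, note:Trent). State: camera:Nina, key:Trent, note:Trent, lamp:Nina
Event 10 (give key: Trent -> Mallory). State: camera:Nina, key:Mallory, note:Trent, lamp:Nina
Event 11 (give camera: Nina -> Trent). State: camera:Trent, key:Mallory, note:Trent, lamp:Nina

Final state: camera:Trent, key:Mallory, note:Trent, lamp:Nina
The camera is held by Trent.

Answer: Trent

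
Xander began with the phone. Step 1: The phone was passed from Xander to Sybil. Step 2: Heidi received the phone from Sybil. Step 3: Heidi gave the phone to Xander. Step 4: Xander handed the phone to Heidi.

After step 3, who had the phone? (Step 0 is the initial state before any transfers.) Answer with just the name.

Tracking the phone holder through step 3:
After step 0 (start): Xander
After step 1: Sybil
After step 2: Heidi
After step 3: Xander

At step 3, the holder is Xander.

Answer: Xander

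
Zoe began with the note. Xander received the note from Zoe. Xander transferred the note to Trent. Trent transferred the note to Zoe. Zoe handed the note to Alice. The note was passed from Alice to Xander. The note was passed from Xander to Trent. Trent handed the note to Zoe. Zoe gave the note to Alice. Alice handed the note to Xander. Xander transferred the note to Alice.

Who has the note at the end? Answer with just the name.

Answer: Alice

Derivation:
Tracking the note through each event:
Start: Zoe has the note.
After event 1: Xander has the note.
After event 2: Trent has the note.
After event 3: Zoe has the note.
After event 4: Alice has the note.
After event 5: Xander has the note.
After event 6: Trent has the note.
After event 7: Zoe has the note.
After event 8: Alice has the note.
After event 9: Xander has the note.
After event 10: Alice has the note.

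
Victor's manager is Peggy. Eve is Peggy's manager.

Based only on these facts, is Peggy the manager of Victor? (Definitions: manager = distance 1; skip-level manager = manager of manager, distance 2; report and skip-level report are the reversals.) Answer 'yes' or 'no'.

Reconstructing the manager chain from the given facts:
  Eve -> Peggy -> Victor
(each arrow means 'manager of the next')
Positions in the chain (0 = top):
  position of Eve: 0
  position of Peggy: 1
  position of Victor: 2

Peggy is at position 1, Victor is at position 2; signed distance (j - i) = 1.
'manager' requires j - i = 1. Actual distance is 1, so the relation HOLDS.

Answer: yes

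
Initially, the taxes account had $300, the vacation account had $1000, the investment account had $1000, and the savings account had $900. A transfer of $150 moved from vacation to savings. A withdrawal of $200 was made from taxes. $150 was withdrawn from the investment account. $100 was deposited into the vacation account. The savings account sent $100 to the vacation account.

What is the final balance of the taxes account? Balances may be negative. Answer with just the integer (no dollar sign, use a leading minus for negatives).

Tracking account balances step by step:
Start: taxes=300, vacation=1000, investment=1000, savings=900
Event 1 (transfer 150 vacation -> savings): vacation: 1000 - 150 = 850, savings: 900 + 150 = 1050. Balances: taxes=300, vacation=850, investment=1000, savings=1050
Event 2 (withdraw 200 from taxes): taxes: 300 - 200 = 100. Balances: taxes=100, vacation=850, investment=1000, savings=1050
Event 3 (withdraw 150 from investment): investment: 1000 - 150 = 850. Balances: taxes=100, vacation=850, investment=850, savings=1050
Event 4 (deposit 100 to vacation): vacation: 850 + 100 = 950. Balances: taxes=100, vacation=950, investment=850, savings=1050
Event 5 (transfer 100 savings -> vacation): savings: 1050 - 100 = 950, vacation: 950 + 100 = 1050. Balances: taxes=100, vacation=1050, investment=850, savings=950

Final balance of taxes: 100

Answer: 100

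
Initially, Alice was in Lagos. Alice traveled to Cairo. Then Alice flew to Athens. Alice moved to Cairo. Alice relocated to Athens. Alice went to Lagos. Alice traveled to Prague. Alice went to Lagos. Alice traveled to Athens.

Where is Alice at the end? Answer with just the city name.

Answer: Athens

Derivation:
Tracking Alice's location:
Start: Alice is in Lagos.
After move 1: Lagos -> Cairo. Alice is in Cairo.
After move 2: Cairo -> Athens. Alice is in Athens.
After move 3: Athens -> Cairo. Alice is in Cairo.
After move 4: Cairo -> Athens. Alice is in Athens.
After move 5: Athens -> Lagos. Alice is in Lagos.
After move 6: Lagos -> Prague. Alice is in Prague.
After move 7: Prague -> Lagos. Alice is in Lagos.
After move 8: Lagos -> Athens. Alice is in Athens.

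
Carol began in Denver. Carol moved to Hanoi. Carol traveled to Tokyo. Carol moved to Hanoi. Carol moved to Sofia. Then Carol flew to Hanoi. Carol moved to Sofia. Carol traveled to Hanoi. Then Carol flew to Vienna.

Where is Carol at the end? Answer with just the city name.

Answer: Vienna

Derivation:
Tracking Carol's location:
Start: Carol is in Denver.
After move 1: Denver -> Hanoi. Carol is in Hanoi.
After move 2: Hanoi -> Tokyo. Carol is in Tokyo.
After move 3: Tokyo -> Hanoi. Carol is in Hanoi.
After move 4: Hanoi -> Sofia. Carol is in Sofia.
After move 5: Sofia -> Hanoi. Carol is in Hanoi.
After move 6: Hanoi -> Sofia. Carol is in Sofia.
After move 7: Sofia -> Hanoi. Carol is in Hanoi.
After move 8: Hanoi -> Vienna. Carol is in Vienna.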